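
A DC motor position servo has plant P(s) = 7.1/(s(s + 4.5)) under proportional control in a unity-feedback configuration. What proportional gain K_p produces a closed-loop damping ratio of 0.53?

K_p = 2.54

Closed-loop characteristic equation: s² + 4.5s + K_p·7.1 = 0.
So ω_n = √(7.1K_p) and 2ζω_n = 4.5, giving ζ = 4.5/(2√(7.1K_p)).
Setting ζ = 0.53: √(7.1K_p) = 4.5/(2·0.53) = 4.245, so K_p = 18.02/7.1 = 2.54.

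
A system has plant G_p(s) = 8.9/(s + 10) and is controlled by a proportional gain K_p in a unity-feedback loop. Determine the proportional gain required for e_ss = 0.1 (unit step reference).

K_p = 10.1

The loop is type 0, so e_ss(step) = 1/(1 + K_pos) with K_pos = K_p·G_p(0).
G_p(0) = 0.89. Require 1/(1 + K_p·0.89) = 0.1, so 1 + 0.89·K_p = 10.
K_p = (10 − 1)/0.89 = 10.1.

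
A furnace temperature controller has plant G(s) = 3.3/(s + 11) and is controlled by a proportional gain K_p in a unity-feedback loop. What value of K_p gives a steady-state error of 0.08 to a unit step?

Steady-state error for a unit step on this type-0 loop is 1/(1 + K_p·G(0)).
G(0) = 0.3. Require 1/(1 + K_p·0.3) = 0.08, so 1 + 0.3·K_p = 12.5.
K_p = (12.5 − 1)/0.3 = 38.3.

K_p = 38.3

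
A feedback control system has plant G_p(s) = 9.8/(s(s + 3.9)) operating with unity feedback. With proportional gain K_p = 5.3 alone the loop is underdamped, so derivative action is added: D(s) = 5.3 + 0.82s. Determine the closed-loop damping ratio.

ζ = 0.828

Forward path: (5.3 + 0.82s)·9.8/(s(s+3.9)). The closed-loop characteristic equation is s² + (3.9 + 9.8·0.82)s + 9.8·5.3 = 0.
That is s² + 11.94s + 51.94 = 0, so ω_n = 7.207 rad/s and ζ = 11.94/(2·7.207) = 0.8281.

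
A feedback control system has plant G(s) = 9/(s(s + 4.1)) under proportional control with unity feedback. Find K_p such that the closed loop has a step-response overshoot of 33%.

From %OS = 100·exp(−πζ/√(1−ζ²)) = 33%, ζ = −ln(0.33)/√(π²+ln²(0.33)) = 0.3328.
Characteristic equation s² + 4.1s + 9K_p = 0 gives ζ = 4.1/(2√(9K_p)).
Setting ζ = 0.3328: √(9K_p) = 4.1/(2·0.3328) = 6.16, so K_p = 37.95/9 = 4.22.

K_p = 4.22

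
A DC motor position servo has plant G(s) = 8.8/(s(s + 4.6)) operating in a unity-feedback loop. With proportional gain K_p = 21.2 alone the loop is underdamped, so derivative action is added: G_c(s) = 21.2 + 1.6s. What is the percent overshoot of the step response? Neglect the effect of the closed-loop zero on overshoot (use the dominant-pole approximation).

5.26%

Forward path: (21.2 + 1.6s)·8.8/(s(s+4.6)). The closed-loop characteristic equation is s² + (4.6 + 8.8·1.6)s + 8.8·21.2 = 0.
That is s² + 18.68s + 186.6 = 0, so ω_n = 13.66 rad/s and ζ = 18.68/(2·13.66) = 0.6838.
%OS = 100·exp(−πζ/√(1−ζ²)) = 5.26%.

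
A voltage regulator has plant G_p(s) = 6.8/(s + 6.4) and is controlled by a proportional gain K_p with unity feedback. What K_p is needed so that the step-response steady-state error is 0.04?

K_p = 22.6

The loop is type 0, so e_ss(step) = 1/(1 + K_pos) with K_pos = K_p·G_p(0).
G_p(0) = 1.062. Require 1/(1 + K_p·1.062) = 0.04, so 1 + 1.062·K_p = 25.
K_p = (25 − 1)/1.062 = 22.6.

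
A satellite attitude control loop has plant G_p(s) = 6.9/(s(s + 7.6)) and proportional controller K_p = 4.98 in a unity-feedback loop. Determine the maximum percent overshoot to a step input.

From 1 + K_pG_p(s) = 0: s² + 7.6s + 34.36 = 0 ⇒ ω_n = 5.862, ζ = 0.6483.
%OS = 100·exp(−πζ/√(1−ζ²)) = 100·exp(−π·0.6483/√0.5798) = 6.89%.

6.89%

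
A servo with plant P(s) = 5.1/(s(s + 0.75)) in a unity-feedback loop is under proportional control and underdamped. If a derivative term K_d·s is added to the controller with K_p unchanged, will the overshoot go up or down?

With PD the characteristic equation becomes s² + (a + K·K_d)s + K·K_p = 0; the damping term grows, ζ rises, overshoot falls.

decrease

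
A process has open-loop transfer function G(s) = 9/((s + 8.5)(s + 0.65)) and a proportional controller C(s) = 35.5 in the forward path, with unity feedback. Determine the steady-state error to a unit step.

The loop is type 0. Static position error constant K_pos = C(0)·G(0) = 35.5·1.629 = 57.83.
Steady-state error to a unit step: e_ss = 1/(1+K_pos) = 1/58.83 = 0.017.

0.017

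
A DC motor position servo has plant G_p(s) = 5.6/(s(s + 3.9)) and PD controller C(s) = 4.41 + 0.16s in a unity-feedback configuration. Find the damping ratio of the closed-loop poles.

ζ = 0.483

Forward path: (4.41 + 0.16s)·5.6/(s(s+3.9)). The closed-loop characteristic equation is s² + (3.9 + 5.6·0.16)s + 5.6·4.41 = 0.
That is s² + 4.796s + 24.7 = 0, so ω_n = 4.97 rad/s and ζ = 4.796/(2·4.97) = 0.4825.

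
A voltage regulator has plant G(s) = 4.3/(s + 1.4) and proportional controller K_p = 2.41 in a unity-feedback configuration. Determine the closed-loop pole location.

Closed-loop transfer function: T(s) = K_p·G(s)/(1 + K_p·G(s)) = 10.36/(s + 1.4 + 10.36) = 10.36/(s + 11.76).
The closed-loop pole is at s = −11.76.

s = -11.76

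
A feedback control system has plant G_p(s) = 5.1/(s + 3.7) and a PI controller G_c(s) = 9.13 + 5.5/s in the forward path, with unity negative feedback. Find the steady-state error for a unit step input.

0

The open loop G_c(s)G_p(s) has a pole at the origin (type 1), so the static position error constant is infinite and e_ss = 1/(1+∞) = 0.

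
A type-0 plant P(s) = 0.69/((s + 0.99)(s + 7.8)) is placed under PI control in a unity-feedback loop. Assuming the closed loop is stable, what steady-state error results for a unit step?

The PI controller's integrator makes the forward path type 1, so e_ss to a step is zero.

0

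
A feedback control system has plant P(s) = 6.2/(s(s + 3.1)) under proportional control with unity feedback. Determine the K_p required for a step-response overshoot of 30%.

From %OS = 100·exp(−πζ/√(1−ζ²)) = 30%, ζ = −ln(0.3)/√(π²+ln²(0.3)) = 0.3579.
Characteristic equation s² + 3.1s + 6.2K_p = 0 gives ζ = 3.1/(2√(6.2K_p)).
Setting ζ = 0.3579: √(6.2K_p) = 3.1/(2·0.3579) = 4.331, so K_p = 18.76/6.2 = 3.03.

K_p = 3.03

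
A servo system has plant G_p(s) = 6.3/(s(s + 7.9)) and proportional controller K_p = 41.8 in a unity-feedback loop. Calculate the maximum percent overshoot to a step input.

45.5%

From 1 + K_pG_p(s) = 0: s² + 7.9s + 263.3 = 0 ⇒ ω_n = 16.23, ζ = 0.2434.
%OS = 100·exp(−πζ/√(1−ζ²)) = 100·exp(−π·0.2434/√0.9408) = 45.5%.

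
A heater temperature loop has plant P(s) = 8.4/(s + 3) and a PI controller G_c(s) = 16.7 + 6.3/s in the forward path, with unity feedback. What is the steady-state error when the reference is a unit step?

0

The open loop G_c(s)P(s) has a pole at the origin (type 1), so the static position error constant is infinite and e_ss = 1/(1+∞) = 0.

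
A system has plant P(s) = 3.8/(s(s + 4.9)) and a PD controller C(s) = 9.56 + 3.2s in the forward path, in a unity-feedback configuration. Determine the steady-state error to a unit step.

The open loop C(s)P(s) has a pole at the origin (type 1), so the static position error constant is infinite and e_ss = 1/(1+∞) = 0.

0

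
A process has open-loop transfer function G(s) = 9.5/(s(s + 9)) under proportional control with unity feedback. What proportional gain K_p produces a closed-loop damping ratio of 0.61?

K_p = 5.73

Closed-loop characteristic equation: s² + 9s + K_p·9.5 = 0.
So ω_n = √(9.5K_p) and 2ζω_n = 9, giving ζ = 9/(2√(9.5K_p)).
Setting ζ = 0.61: √(9.5K_p) = 9/(2·0.61) = 7.377, so K_p = 54.42/9.5 = 5.73.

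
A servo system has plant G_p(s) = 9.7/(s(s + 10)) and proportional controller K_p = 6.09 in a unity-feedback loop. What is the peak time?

The closed-loop denominator s² + 10s + 59.07 gives ω_n = √59.07 = 7.686 and ζ = 10/(2ω_n) = 0.6505.
Damped frequency ω_d = ω_n√(1−ζ²) = 5.837 rad/s, so peak time T_p = π/ω_d = 0.538 s.

T_p = 0.538 s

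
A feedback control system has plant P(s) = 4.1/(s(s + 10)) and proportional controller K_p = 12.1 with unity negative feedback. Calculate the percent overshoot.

The closed-loop denominator s² + 10s + 49.61 gives ω_n = √49.61 = 7.043 and ζ = 10/(2ω_n) = 0.7099.
%OS = 100·exp(−πζ/√(1−ζ²)) = 100·exp(−π·0.7099/√0.4961) = 4.22%.

4.22%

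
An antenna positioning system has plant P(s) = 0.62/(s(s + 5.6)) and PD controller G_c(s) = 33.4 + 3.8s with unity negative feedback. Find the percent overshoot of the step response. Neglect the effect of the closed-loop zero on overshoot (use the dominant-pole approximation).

Forward path: (33.4 + 3.8s)·0.62/(s(s+5.6)). The closed-loop characteristic equation is s² + (5.6 + 0.62·3.8)s + 0.62·33.4 = 0.
That is s² + 7.956s + 20.71 = 0, so ω_n = 4.551 rad/s and ζ = 7.956/(2·4.551) = 0.8742.
%OS = 100·exp(−πζ/√(1−ζ²)) = 0.35%.

0.35%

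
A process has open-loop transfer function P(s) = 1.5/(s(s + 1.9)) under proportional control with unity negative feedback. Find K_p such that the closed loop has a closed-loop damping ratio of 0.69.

K_p = 1.26

Closed-loop characteristic equation: s² + 1.9s + K_p·1.5 = 0.
So ω_n = √(1.5K_p) and 2ζω_n = 1.9, giving ζ = 1.9/(2√(1.5K_p)).
Setting ζ = 0.69: √(1.5K_p) = 1.9/(2·0.69) = 1.377, so K_p = 1.896/1.5 = 1.26.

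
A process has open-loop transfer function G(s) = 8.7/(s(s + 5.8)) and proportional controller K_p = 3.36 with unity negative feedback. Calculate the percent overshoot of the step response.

13.6%

From 1 + K_pG(s) = 0: s² + 5.8s + 29.23 = 0 ⇒ ω_n = 5.407, ζ = 0.5364.
%OS = 100·exp(−πζ/√(1−ζ²)) = 100·exp(−π·0.5364/√0.7123) = 13.6%.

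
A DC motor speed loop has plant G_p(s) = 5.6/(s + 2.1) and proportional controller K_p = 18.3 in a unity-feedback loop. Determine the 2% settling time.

T_s ≈ 0.0382 s

Closed-loop transfer function: T(s) = K_p·G_p(s)/(1 + K_p·G_p(s)) = 102.5/(s + 2.1 + 102.5) = 102.5/(s + 104.6).
Time constant τ = 1/104.6 = 0.009562 s, so the 2% settling time is about 4τ = 0.0382 s.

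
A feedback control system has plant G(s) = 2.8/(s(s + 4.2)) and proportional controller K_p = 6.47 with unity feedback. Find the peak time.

T_p = 0.849 s

Closed-loop characteristic equation: s² + 4.2s + 18.12 = 0, so ω_n = 4.256 rad/s and ζ = 4.2/(2·4.256) = 0.4934.
Damped frequency ω_d = ω_n√(1−ζ²) = 3.702 rad/s, so peak time T_p = π/ω_d = 0.849 s.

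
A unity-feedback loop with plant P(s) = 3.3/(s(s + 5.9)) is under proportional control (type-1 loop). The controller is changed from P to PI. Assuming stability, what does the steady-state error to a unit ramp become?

The integrator raises the loop to type 2, so K_v → ∞ and e_ss to a ramp is zero.

0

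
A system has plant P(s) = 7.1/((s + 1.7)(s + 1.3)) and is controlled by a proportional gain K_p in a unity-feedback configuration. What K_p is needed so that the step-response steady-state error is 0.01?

The loop is type 0, so e_ss(step) = 1/(1 + K_pos) with K_pos = K_p·P(0).
P(0) = 3.213. Require 1/(1 + K_p·3.213) = 0.01, so 1 + 3.213·K_p = 100.
K_p = (100 − 1)/3.213 = 30.8.

K_p = 30.8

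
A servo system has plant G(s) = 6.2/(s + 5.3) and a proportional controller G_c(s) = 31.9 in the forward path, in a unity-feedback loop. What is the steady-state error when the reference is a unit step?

0.0261

The loop is type 0. Static position error constant K_pos = G_c(0)·G(0) = 31.9·1.17 = 37.32.
Steady-state error to a unit step: e_ss = 1/(1+K_pos) = 1/38.32 = 0.0261.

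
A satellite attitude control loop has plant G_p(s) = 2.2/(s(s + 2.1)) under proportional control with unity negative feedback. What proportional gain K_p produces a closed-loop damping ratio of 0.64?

K_p = 1.22

Closed-loop characteristic equation: s² + 2.1s + K_p·2.2 = 0.
So ω_n = √(2.2K_p) and 2ζω_n = 2.1, giving ζ = 2.1/(2√(2.2K_p)).
Setting ζ = 0.64: √(2.2K_p) = 2.1/(2·0.64) = 1.641, so K_p = 2.692/2.2 = 1.22.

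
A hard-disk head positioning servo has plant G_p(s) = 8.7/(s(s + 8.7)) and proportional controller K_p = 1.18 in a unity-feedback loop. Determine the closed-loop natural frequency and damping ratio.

ω_n = 3.2 rad/s, ζ = 1.36

1 + K_p·G_p(s) = 0 gives s² + 8.7s + 10.27 = 0.
Matching s² + 2ζω_n s + ω_n²: ω_n = √10.27 = 3.204 rad/s and 2ζω_n = 8.7, so ζ = 8.7/(2·3.204) = 1.36.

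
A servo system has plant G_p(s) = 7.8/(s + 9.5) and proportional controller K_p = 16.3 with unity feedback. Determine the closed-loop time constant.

τ = 0.00732 s

Closed-loop transfer function: T(s) = K_p·G_p(s)/(1 + K_p·G_p(s)) = 127.1/(s + 9.5 + 127.1) = 127.1/(s + 136.6).
Time constant τ = 1/136.6 = 0.00732 s.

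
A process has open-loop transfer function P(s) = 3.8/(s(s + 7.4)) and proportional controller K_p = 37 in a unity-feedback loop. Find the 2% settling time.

From 1 + K_pP(s) = 0: s² + 7.4s + 140.6 = 0 ⇒ ω_n = 11.86, ζ = 0.312.
2% settling time T_s ≈ 4/(ζω_n) = 4/3.7 = 1.08 s.

T_s ≈ 1.08 s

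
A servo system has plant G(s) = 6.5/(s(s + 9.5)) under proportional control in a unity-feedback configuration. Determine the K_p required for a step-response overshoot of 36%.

K_p = 36.3

From %OS = 100·exp(−πζ/√(1−ζ²)) = 36%, ζ = −ln(0.36)/√(π²+ln²(0.36)) = 0.3093.
Characteristic equation s² + 9.5s + 6.5K_p = 0 gives ζ = 9.5/(2√(6.5K_p)).
Setting ζ = 0.3093: √(6.5K_p) = 9.5/(2·0.3093) = 15.36, so K_p = 235.9/6.5 = 36.3.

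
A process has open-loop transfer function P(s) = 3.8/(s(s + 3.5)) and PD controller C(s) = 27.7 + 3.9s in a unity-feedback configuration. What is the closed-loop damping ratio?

Forward path: (27.7 + 3.9s)·3.8/(s(s+3.5)). The closed-loop characteristic equation is s² + (3.5 + 3.8·3.9)s + 3.8·27.7 = 0.
That is s² + 18.32s + 105.3 = 0, so ω_n = 10.26 rad/s and ζ = 18.32/(2·10.26) = 0.8928.

ζ = 0.893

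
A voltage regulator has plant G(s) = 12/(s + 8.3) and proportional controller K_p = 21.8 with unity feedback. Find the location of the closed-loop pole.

s = -269.9

Closed-loop transfer function: T(s) = K_p·G(s)/(1 + K_p·G(s)) = 261.6/(s + 8.3 + 261.6) = 261.6/(s + 269.9).
The closed-loop pole is at s = −269.9.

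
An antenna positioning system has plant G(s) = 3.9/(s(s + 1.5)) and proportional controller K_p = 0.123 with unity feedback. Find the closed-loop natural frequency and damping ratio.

With unity feedback the closed-loop characteristic equation is s² + 1.5s + 0.123·3.9 = s² + 1.5s + 0.4797 = 0.
Matching s² + 2ζω_n s + ω_n²: ω_n = √0.4797 = 0.6926 rad/s and 2ζω_n = 1.5, so ζ = 1.5/(2·0.6926) = 1.08.

ω_n = 0.693 rad/s, ζ = 1.08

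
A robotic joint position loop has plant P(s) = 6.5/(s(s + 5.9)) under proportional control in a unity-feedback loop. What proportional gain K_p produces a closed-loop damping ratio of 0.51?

K_p = 5.15

Closed-loop characteristic equation: s² + 5.9s + K_p·6.5 = 0.
So ω_n = √(6.5K_p) and 2ζω_n = 5.9, giving ζ = 5.9/(2√(6.5K_p)).
Setting ζ = 0.51: √(6.5K_p) = 5.9/(2·0.51) = 5.784, so K_p = 33.46/6.5 = 5.15.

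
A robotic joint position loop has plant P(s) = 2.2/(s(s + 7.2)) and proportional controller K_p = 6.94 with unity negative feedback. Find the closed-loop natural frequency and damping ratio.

ω_n = 3.91 rad/s, ζ = 0.921

With unity feedback the closed-loop characteristic equation is s² + 7.2s + 6.94·2.2 = s² + 7.2s + 15.27 = 0.
Matching s² + 2ζω_n s + ω_n²: ω_n = √15.27 = 3.907 rad/s and 2ζω_n = 7.2, so ζ = 7.2/(2·3.907) = 0.921.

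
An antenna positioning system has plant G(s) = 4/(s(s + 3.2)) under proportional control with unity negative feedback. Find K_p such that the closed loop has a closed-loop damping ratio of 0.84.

K_p = 0.907

Closed-loop characteristic equation: s² + 3.2s + K_p·4 = 0.
So ω_n = √(4K_p) and 2ζω_n = 3.2, giving ζ = 3.2/(2√(4K_p)).
Setting ζ = 0.84: √(4K_p) = 3.2/(2·0.84) = 1.905, so K_p = 3.628/4 = 0.907.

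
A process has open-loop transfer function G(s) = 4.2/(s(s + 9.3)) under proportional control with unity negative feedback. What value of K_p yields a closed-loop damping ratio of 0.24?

Closed-loop characteristic equation: s² + 9.3s + K_p·4.2 = 0.
So ω_n = √(4.2K_p) and 2ζω_n = 9.3, giving ζ = 9.3/(2√(4.2K_p)).
Setting ζ = 0.24: √(4.2K_p) = 9.3/(2·0.24) = 19.38, so K_p = 375.4/4.2 = 89.4.

K_p = 89.4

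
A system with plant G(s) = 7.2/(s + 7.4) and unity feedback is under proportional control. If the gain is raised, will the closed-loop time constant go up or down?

decrease

The closed-loop bandwidth 7.4+K_p·7.2 grows with K_p, so τ shrinks.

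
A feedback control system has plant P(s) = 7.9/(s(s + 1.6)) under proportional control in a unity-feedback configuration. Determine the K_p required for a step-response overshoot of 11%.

K_p = 0.245

From %OS = 100·exp(−πζ/√(1−ζ²)) = 11%, ζ = −ln(0.11)/√(π²+ln²(0.11)) = 0.5749.
Characteristic equation s² + 1.6s + 7.9K_p = 0 gives ζ = 1.6/(2√(7.9K_p)).
Setting ζ = 0.5749: √(7.9K_p) = 1.6/(2·0.5749) = 1.392, so K_p = 1.936/7.9 = 0.245.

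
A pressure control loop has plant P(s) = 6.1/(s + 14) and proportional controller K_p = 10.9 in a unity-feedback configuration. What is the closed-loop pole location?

Closed-loop transfer function: T(s) = K_p·P(s)/(1 + K_p·P(s)) = 66.49/(s + 14 + 66.49) = 66.49/(s + 80.49).
The closed-loop pole is at s = −80.49.

s = -80.49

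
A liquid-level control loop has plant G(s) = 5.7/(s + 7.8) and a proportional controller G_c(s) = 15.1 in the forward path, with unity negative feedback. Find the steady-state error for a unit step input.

The loop is type 0. Static position error constant K_pos = G_c(0)·G(0) = 15.1·0.7308 = 11.03.
Steady-state error to a unit step: e_ss = 1/(1+K_pos) = 1/12.03 = 0.0831.

0.0831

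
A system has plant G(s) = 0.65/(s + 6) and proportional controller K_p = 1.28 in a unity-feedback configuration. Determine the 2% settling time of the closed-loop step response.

T_s ≈ 0.585 s

Closed-loop transfer function: T(s) = K_p·G(s)/(1 + K_p·G(s)) = 0.832/(s + 6 + 0.832) = 0.832/(s + 6.832).
Time constant τ = 1/6.832 = 0.1464 s, so the 2% settling time is about 4τ = 0.585 s.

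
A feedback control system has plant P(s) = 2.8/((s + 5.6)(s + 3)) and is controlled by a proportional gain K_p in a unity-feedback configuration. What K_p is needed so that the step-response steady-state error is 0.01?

The loop is type 0, so e_ss(step) = 1/(1 + K_pos) with K_pos = K_p·P(0).
P(0) = 0.1667. Require 1/(1 + K_p·0.1667) = 0.01, so 1 + 0.1667·K_p = 100.
K_p = (100 − 1)/0.1667 = 594.

K_p = 594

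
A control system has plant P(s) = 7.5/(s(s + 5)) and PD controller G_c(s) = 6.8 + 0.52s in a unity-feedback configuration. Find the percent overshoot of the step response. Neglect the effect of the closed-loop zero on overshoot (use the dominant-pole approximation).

Forward path: (6.8 + 0.52s)·7.5/(s(s+5)). The closed-loop characteristic equation is s² + (5 + 7.5·0.52)s + 7.5·6.8 = 0.
That is s² + 8.9s + 51 = 0, so ω_n = 7.141 rad/s and ζ = 8.9/(2·7.141) = 0.6231.
%OS = 100·exp(−πζ/√(1−ζ²)) = 8.18%.

8.18%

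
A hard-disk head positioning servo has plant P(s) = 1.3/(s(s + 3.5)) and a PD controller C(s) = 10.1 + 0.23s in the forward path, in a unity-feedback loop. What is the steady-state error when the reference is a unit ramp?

0.267

The loop has one pole at the origin (type 1). Velocity error constant K_v = lim_{s→0} s·C(s)P(s) = 10.1·1.3/3.5 = 3.751.
Steady-state error to a unit ramp: e_ss = 1/K_v = 0.267.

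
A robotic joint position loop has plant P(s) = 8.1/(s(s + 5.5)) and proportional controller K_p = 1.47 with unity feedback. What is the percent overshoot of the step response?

1.58%

Closed-loop characteristic equation: s² + 5.5s + 11.91 = 0, so ω_n = 3.451 rad/s and ζ = 5.5/(2·3.451) = 0.797.
%OS = 100·exp(−πζ/√(1−ζ²)) = 100·exp(−π·0.797/√0.3649) = 1.58%.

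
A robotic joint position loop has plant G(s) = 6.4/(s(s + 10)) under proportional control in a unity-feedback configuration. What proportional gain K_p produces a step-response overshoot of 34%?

From %OS = 100·exp(−πζ/√(1−ζ²)) = 34%, ζ = −ln(0.34)/√(π²+ln²(0.34)) = 0.3248.
Characteristic equation s² + 10s + 6.4K_p = 0 gives ζ = 10/(2√(6.4K_p)).
Setting ζ = 0.3248: √(6.4K_p) = 10/(2·0.3248) = 15.4, so K_p = 237/6.4 = 37.

K_p = 37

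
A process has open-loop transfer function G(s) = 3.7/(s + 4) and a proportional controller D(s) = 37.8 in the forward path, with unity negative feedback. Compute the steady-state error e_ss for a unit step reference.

The loop is type 0. Static position error constant K_pos = D(0)·G(0) = 37.8·0.925 = 34.96.
Steady-state error to a unit step: e_ss = 1/(1+K_pos) = 1/35.96 = 0.0278.

0.0278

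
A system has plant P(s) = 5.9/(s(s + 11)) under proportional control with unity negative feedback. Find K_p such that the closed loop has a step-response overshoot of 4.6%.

From %OS = 100·exp(−πζ/√(1−ζ²)) = 4.6%, ζ = −ln(0.046)/√(π²+ln²(0.046)) = 0.7.
Characteristic equation s² + 11s + 5.9K_p = 0 gives ζ = 11/(2√(5.9K_p)).
Setting ζ = 0.7: √(5.9K_p) = 11/(2·0.7) = 7.857, so K_p = 61.74/5.9 = 10.5.

K_p = 10.5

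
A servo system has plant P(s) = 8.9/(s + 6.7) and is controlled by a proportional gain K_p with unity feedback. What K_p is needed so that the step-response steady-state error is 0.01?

K_p = 74.5

For a type-0 loop with proportional control, e_ss = 1/(1 + K_p·P(0)).
P(0) = 1.328. Require 1/(1 + K_p·1.328) = 0.01, so 1 + 1.328·K_p = 100.
K_p = (100 − 1)/1.328 = 74.5.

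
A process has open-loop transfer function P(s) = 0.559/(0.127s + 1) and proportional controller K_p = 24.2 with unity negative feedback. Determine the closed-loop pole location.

Closed loop: T(s) = K_p·P/(1+K_p·P) = 13.53/(0.127s + 1 + 13.53), with pole at s = −(1 + 13.53)/0.127 = −114.4.

s = -114.4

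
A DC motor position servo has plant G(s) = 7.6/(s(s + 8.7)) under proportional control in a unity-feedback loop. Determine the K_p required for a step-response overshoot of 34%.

K_p = 23.6

From %OS = 100·exp(−πζ/√(1−ζ²)) = 34%, ζ = −ln(0.34)/√(π²+ln²(0.34)) = 0.3248.
Characteristic equation s² + 8.7s + 7.6K_p = 0 gives ζ = 8.7/(2√(7.6K_p)).
Setting ζ = 0.3248: √(7.6K_p) = 8.7/(2·0.3248) = 13.39, so K_p = 179.4/7.6 = 23.6.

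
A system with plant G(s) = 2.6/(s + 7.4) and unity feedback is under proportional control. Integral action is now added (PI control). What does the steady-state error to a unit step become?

0

The integrator makes K_pos = lim_{s→0} C(s)G(s) infinite, so e_ss = 1/(1+K_pos) = 0.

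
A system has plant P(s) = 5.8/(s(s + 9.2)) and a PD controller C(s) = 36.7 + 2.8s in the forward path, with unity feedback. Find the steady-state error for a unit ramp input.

0.0432

The loop has one pole at the origin (type 1). Velocity error constant K_v = lim_{s→0} s·C(s)P(s) = 36.7·5.8/9.2 = 23.14.
Steady-state error to a unit ramp: e_ss = 1/K_v = 0.0432.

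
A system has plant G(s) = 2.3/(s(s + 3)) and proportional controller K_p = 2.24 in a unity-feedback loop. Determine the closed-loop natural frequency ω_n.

The closed-loop denominator is s(s+3) + 2.24·2.3 = s² + 3s + 5.152.
Matching s² + 2ζω_n s + ω_n²: ω_n = √5.152 = 2.27 rad/s and 2ζω_n = 3, so ζ = 3/(2·2.27) = 0.661.

ω_n = 2.27 rad/s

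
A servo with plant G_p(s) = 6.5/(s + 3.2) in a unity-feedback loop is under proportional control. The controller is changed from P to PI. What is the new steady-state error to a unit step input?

0

Adding integral action puts a pole at s = 0 in the forward path, raising the system type to 1; a type-1 loop has zero steady-state error to a step.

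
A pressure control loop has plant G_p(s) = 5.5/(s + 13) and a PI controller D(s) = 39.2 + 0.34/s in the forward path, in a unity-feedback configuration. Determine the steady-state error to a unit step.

0

The open loop D(s)G_p(s) has a pole at the origin (type 1), so the static position error constant is infinite and e_ss = 1/(1+∞) = 0.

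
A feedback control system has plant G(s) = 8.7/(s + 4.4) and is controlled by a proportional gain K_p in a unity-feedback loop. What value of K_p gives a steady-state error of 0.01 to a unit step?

For a type-0 loop with proportional control, e_ss = 1/(1 + K_p·G(0)).
G(0) = 1.977. Require 1/(1 + K_p·1.977) = 0.01, so 1 + 1.977·K_p = 100.
K_p = (100 − 1)/1.977 = 50.1.

K_p = 50.1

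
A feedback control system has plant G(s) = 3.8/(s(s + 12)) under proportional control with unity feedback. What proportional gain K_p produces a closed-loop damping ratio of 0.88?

Closed-loop characteristic equation: s² + 12s + K_p·3.8 = 0.
So ω_n = √(3.8K_p) and 2ζω_n = 12, giving ζ = 12/(2√(3.8K_p)).
Setting ζ = 0.88: √(3.8K_p) = 12/(2·0.88) = 6.818, so K_p = 46.49/3.8 = 12.2.

K_p = 12.2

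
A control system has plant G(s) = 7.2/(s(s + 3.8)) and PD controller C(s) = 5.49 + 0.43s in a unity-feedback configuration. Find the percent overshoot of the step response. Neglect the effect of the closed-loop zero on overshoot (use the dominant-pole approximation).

12.7%

Forward path: (5.49 + 0.43s)·7.2/(s(s+3.8)). The closed-loop characteristic equation is s² + (3.8 + 7.2·0.43)s + 7.2·5.49 = 0.
That is s² + 6.896s + 39.53 = 0, so ω_n = 6.287 rad/s and ζ = 6.896/(2·6.287) = 0.5484.
%OS = 100·exp(−πζ/√(1−ζ²)) = 12.7%.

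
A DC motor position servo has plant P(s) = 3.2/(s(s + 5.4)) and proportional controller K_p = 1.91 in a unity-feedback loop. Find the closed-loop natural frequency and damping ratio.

1 + K_p·P(s) = 0 gives s² + 5.4s + 6.112 = 0.
So ω_n² = 6.112 ⇒ ω_n = 2.472 rad/s, and ζ = 5.4/(2ω_n) = 1.09.

ω_n = 2.47 rad/s, ζ = 1.09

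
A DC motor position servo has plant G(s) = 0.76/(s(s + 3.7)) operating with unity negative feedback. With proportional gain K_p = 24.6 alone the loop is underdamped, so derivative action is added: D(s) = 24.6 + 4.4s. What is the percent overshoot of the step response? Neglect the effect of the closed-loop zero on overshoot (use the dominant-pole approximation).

Forward path: (24.6 + 4.4s)·0.76/(s(s+3.7)). The closed-loop characteristic equation is s² + (3.7 + 0.76·4.4)s + 0.76·24.6 = 0.
That is s² + 7.044s + 18.7 = 0, so ω_n = 4.324 rad/s and ζ = 7.044/(2·4.324) = 0.8145.
%OS = 100·exp(−πζ/√(1−ζ²)) = 1.21%.

1.21%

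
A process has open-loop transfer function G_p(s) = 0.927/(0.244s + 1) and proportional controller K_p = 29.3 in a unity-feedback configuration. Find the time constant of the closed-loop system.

Closed loop: T(s) = K_p·G_p/(1+K_p·G_p) = 27.16/(0.244s + 1 + 27.16), with pole at s = −(1 + 27.16)/0.244 = −115.4.
Closed-loop time constant τ = 1/115.4 = 0.00866 s.

τ = 0.00866 s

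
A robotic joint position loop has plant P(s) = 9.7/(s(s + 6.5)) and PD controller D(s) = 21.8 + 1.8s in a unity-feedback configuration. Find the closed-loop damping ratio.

ζ = 0.824

Forward path: (21.8 + 1.8s)·9.7/(s(s+6.5)). The closed-loop characteristic equation is s² + (6.5 + 9.7·1.8)s + 9.7·21.8 = 0.
That is s² + 23.96s + 211.5 = 0, so ω_n = 14.54 rad/s and ζ = 23.96/(2·14.54) = 0.8238.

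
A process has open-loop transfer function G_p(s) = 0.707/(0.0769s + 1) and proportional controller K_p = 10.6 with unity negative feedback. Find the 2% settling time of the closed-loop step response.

Closed loop: T(s) = K_p·G_p/(1+K_p·G_p) = 7.494/(0.0769s + 1 + 7.494), with pole at s = −(1 + 7.494)/0.0769 = −110.5.
τ = 1/110.5 = 0.009053 s, so 2% settling time ≈ 4τ = 0.0362 s.

T_s ≈ 0.0362 s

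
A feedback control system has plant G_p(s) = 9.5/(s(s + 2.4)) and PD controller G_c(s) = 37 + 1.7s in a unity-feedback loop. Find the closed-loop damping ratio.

Forward path: (37 + 1.7s)·9.5/(s(s+2.4)). The closed-loop characteristic equation is s² + (2.4 + 9.5·1.7)s + 9.5·37 = 0.
That is s² + 18.55s + 351.5 = 0, so ω_n = 18.75 rad/s and ζ = 18.55/(2·18.75) = 0.4947.

ζ = 0.495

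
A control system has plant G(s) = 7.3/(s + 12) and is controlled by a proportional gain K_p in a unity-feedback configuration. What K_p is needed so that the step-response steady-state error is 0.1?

K_p = 14.8

For a type-0 loop with proportional control, e_ss = 1/(1 + K_p·G(0)).
G(0) = 0.6083. Require 1/(1 + K_p·0.6083) = 0.1, so 1 + 0.6083·K_p = 10.
K_p = (10 − 1)/0.6083 = 14.8.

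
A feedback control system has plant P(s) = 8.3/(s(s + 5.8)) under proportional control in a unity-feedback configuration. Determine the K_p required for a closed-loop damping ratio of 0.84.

K_p = 1.44

Closed-loop characteristic equation: s² + 5.8s + K_p·8.3 = 0.
So ω_n = √(8.3K_p) and 2ζω_n = 5.8, giving ζ = 5.8/(2√(8.3K_p)).
Setting ζ = 0.84: √(8.3K_p) = 5.8/(2·0.84) = 3.452, so K_p = 11.92/8.3 = 1.44.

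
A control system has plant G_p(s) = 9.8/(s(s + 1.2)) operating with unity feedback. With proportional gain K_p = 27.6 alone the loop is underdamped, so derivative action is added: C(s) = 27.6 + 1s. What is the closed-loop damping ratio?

ζ = 0.334

Forward path: (27.6 + 1s)·9.8/(s(s+1.2)). The closed-loop characteristic equation is s² + (1.2 + 9.8·1)s + 9.8·27.6 = 0.
That is s² + 11s + 270.5 = 0, so ω_n = 16.45 rad/s and ζ = 11/(2·16.45) = 0.3344.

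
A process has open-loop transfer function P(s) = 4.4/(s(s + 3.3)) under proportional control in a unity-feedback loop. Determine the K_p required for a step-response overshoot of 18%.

K_p = 2.7

From %OS = 100·exp(−πζ/√(1−ζ²)) = 18%, ζ = −ln(0.18)/√(π²+ln²(0.18)) = 0.4791.
Characteristic equation s² + 3.3s + 4.4K_p = 0 gives ζ = 3.3/(2√(4.4K_p)).
Setting ζ = 0.4791: √(4.4K_p) = 3.3/(2·0.4791) = 3.444, so K_p = 11.86/4.4 = 2.7.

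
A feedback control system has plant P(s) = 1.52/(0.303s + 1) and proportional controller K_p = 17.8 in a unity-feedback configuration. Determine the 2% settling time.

Closed loop: T(s) = K_p·P/(1+K_p·P) = 27.06/(0.303s + 1 + 27.06), with pole at s = −(1 + 27.06)/0.303 = −92.59.
τ = 1/92.59 = 0.0108 s, so 2% settling time ≈ 4τ = 0.0432 s.

T_s ≈ 0.0432 s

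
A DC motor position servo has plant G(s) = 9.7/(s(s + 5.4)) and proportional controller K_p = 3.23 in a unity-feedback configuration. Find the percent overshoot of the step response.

From 1 + K_pG(s) = 0: s² + 5.4s + 31.33 = 0 ⇒ ω_n = 5.597, ζ = 0.4824.
%OS = 100·exp(−πζ/√(1−ζ²)) = 100·exp(−π·0.4824/√0.7673) = 17.7%.

17.7%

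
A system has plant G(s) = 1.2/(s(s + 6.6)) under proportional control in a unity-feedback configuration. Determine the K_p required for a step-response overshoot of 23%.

K_p = 50.5

From %OS = 100·exp(−πζ/√(1−ζ²)) = 23%, ζ = −ln(0.23)/√(π²+ln²(0.23)) = 0.4237.
Characteristic equation s² + 6.6s + 1.2K_p = 0 gives ζ = 6.6/(2√(1.2K_p)).
Setting ζ = 0.4237: √(1.2K_p) = 6.6/(2·0.4237) = 7.788, so K_p = 60.65/1.2 = 50.5.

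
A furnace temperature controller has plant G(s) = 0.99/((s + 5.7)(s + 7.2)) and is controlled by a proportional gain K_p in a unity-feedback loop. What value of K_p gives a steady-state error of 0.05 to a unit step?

K_p = 788

Steady-state error for a unit step on this type-0 loop is 1/(1 + K_p·G(0)).
G(0) = 0.02412. Require 1/(1 + K_p·0.02412) = 0.05, so 1 + 0.02412·K_p = 20.
K_p = (20 − 1)/0.02412 = 788.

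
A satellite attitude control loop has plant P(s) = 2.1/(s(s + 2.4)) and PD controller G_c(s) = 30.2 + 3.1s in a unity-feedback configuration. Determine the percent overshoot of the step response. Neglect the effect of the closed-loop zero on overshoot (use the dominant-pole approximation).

Forward path: (30.2 + 3.1s)·2.1/(s(s+2.4)). The closed-loop characteristic equation is s² + (2.4 + 2.1·3.1)s + 2.1·30.2 = 0.
That is s² + 8.91s + 63.42 = 0, so ω_n = 7.964 rad/s and ζ = 8.91/(2·7.964) = 0.5594.
%OS = 100·exp(−πζ/√(1−ζ²)) = 12%.

12%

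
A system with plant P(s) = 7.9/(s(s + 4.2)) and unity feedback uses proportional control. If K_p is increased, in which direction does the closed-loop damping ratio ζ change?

decrease

ζ = 4.2/(2√(7.9K_p)); increasing K_p raises the denominator, so ζ falls.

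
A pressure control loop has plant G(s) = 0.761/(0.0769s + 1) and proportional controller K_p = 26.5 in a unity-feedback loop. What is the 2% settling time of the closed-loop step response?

Closed loop: T(s) = K_p·G/(1+K_p·G) = 20.17/(0.0769s + 1 + 20.17), with pole at s = −(1 + 20.17)/0.0769 = −275.2.
τ = 1/275.2 = 0.003633 s, so 2% settling time ≈ 4τ = 0.0145 s.

T_s ≈ 0.0145 s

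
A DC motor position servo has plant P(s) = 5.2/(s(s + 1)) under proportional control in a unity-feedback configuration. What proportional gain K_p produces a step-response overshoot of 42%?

K_p = 0.679

From %OS = 100·exp(−πζ/√(1−ζ²)) = 42%, ζ = −ln(0.42)/√(π²+ln²(0.42)) = 0.2662.
Characteristic equation s² + 1s + 5.2K_p = 0 gives ζ = 1/(2√(5.2K_p)).
Setting ζ = 0.2662: √(5.2K_p) = 1/(2·0.2662) = 1.878, so K_p = 3.529/5.2 = 0.679.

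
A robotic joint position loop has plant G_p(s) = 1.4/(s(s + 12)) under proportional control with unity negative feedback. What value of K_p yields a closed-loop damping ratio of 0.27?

Closed-loop characteristic equation: s² + 12s + K_p·1.4 = 0.
So ω_n = √(1.4K_p) and 2ζω_n = 12, giving ζ = 12/(2√(1.4K_p)).
Setting ζ = 0.27: √(1.4K_p) = 12/(2·0.27) = 22.22, so K_p = 493.8/1.4 = 353.

K_p = 353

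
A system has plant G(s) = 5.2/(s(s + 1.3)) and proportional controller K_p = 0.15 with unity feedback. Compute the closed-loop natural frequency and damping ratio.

ω_n = 0.883 rad/s, ζ = 0.736

The closed-loop denominator is s(s+1.3) + 0.15·5.2 = s² + 1.3s + 0.78.
Matching s² + 2ζω_n s + ω_n²: ω_n = √0.78 = 0.8832 rad/s and 2ζω_n = 1.3, so ζ = 1.3/(2·0.8832) = 0.736.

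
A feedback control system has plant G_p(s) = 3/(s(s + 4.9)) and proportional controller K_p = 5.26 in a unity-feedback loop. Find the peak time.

Closed-loop characteristic equation: s² + 4.9s + 15.78 = 0, so ω_n = 3.972 rad/s and ζ = 4.9/(2·3.972) = 0.6168.
Damped frequency ω_d = ω_n√(1−ζ²) = 3.127 rad/s, so peak time T_p = π/ω_d = 1 s.

T_p = 1 s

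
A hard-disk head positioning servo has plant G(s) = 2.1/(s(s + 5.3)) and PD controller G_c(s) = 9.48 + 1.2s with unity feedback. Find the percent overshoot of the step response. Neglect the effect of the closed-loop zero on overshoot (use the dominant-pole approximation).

0.33%

Forward path: (9.48 + 1.2s)·2.1/(s(s+5.3)). The closed-loop characteristic equation is s² + (5.3 + 2.1·1.2)s + 2.1·9.48 = 0.
That is s² + 7.82s + 19.91 = 0, so ω_n = 4.462 rad/s and ζ = 7.82/(2·4.462) = 0.8763.
%OS = 100·exp(−πζ/√(1−ζ²)) = 0.33%.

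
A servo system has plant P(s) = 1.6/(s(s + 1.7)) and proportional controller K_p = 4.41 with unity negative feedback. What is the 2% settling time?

Closed-loop characteristic equation: s² + 1.7s + 7.056 = 0, so ω_n = 2.656 rad/s and ζ = 1.7/(2·2.656) = 0.32.
2% settling time T_s ≈ 4/(ζω_n) = 4/0.85 = 4.71 s.

T_s ≈ 4.71 s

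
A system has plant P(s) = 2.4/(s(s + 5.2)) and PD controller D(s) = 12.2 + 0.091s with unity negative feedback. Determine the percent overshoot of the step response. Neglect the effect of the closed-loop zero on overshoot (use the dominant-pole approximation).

Forward path: (12.2 + 0.091s)·2.4/(s(s+5.2)). The closed-loop characteristic equation is s² + (5.2 + 2.4·0.091)s + 2.4·12.2 = 0.
That is s² + 5.418s + 29.28 = 0, so ω_n = 5.411 rad/s and ζ = 5.418/(2·5.411) = 0.5007.
%OS = 100·exp(−πζ/√(1−ζ²)) = 16.3%.

16.3%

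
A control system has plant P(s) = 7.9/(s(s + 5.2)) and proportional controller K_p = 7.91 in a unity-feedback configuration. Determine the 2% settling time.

Closed-loop characteristic equation: s² + 5.2s + 62.49 = 0, so ω_n = 7.905 rad/s and ζ = 5.2/(2·7.905) = 0.3289.
2% settling time T_s ≈ 4/(ζω_n) = 4/2.6 = 1.54 s.

T_s ≈ 1.54 s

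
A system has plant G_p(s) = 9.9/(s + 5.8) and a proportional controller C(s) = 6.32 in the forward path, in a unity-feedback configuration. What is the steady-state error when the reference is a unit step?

The loop is type 0. Static position error constant K_pos = C(0)·G_p(0) = 6.32·1.707 = 10.79.
Steady-state error to a unit step: e_ss = 1/(1+K_pos) = 1/11.79 = 0.0848.

0.0848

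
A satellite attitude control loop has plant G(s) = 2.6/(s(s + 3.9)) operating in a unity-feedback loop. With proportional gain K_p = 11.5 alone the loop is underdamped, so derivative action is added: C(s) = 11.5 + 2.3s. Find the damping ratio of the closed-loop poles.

Forward path: (11.5 + 2.3s)·2.6/(s(s+3.9)). The closed-loop characteristic equation is s² + (3.9 + 2.6·2.3)s + 2.6·11.5 = 0.
That is s² + 9.88s + 29.9 = 0, so ω_n = 5.468 rad/s and ζ = 9.88/(2·5.468) = 0.9034.

ζ = 0.903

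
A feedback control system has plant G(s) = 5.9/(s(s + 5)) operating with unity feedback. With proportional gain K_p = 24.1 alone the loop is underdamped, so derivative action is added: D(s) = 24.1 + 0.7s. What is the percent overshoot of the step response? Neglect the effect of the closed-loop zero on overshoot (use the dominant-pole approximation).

27.2%

Forward path: (24.1 + 0.7s)·5.9/(s(s+5)). The closed-loop characteristic equation is s² + (5 + 5.9·0.7)s + 5.9·24.1 = 0.
That is s² + 9.13s + 142.2 = 0, so ω_n = 11.92 rad/s and ζ = 9.13/(2·11.92) = 0.3828.
%OS = 100·exp(−πζ/√(1−ζ²)) = 27.2%.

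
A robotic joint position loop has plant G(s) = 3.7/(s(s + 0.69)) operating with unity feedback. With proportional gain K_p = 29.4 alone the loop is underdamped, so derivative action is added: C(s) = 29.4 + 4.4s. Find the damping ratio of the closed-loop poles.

ζ = 0.814

Forward path: (29.4 + 4.4s)·3.7/(s(s+0.69)). The closed-loop characteristic equation is s² + (0.69 + 3.7·4.4)s + 3.7·29.4 = 0.
That is s² + 16.97s + 108.8 = 0, so ω_n = 10.43 rad/s and ζ = 16.97/(2·10.43) = 0.8135.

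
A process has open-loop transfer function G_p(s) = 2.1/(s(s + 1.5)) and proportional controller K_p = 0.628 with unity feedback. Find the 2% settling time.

The closed-loop denominator s² + 1.5s + 1.319 gives ω_n = √1.319 = 1.148 and ζ = 1.5/(2ω_n) = 0.6531.
2% settling time T_s ≈ 4/(ζω_n) = 4/0.75 = 5.33 s.

T_s ≈ 5.33 s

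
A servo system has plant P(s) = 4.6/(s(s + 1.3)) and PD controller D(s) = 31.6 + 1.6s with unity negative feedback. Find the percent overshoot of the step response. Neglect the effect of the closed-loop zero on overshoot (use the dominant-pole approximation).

29.9%

Forward path: (31.6 + 1.6s)·4.6/(s(s+1.3)). The closed-loop characteristic equation is s² + (1.3 + 4.6·1.6)s + 4.6·31.6 = 0.
That is s² + 8.66s + 145.4 = 0, so ω_n = 12.06 rad/s and ζ = 8.66/(2·12.06) = 0.3591.
%OS = 100·exp(−πζ/√(1−ζ²)) = 29.9%.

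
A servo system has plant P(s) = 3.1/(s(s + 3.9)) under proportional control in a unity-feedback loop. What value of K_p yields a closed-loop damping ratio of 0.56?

K_p = 3.91

Closed-loop characteristic equation: s² + 3.9s + K_p·3.1 = 0.
So ω_n = √(3.1K_p) and 2ζω_n = 3.9, giving ζ = 3.9/(2√(3.1K_p)).
Setting ζ = 0.56: √(3.1K_p) = 3.9/(2·0.56) = 3.482, so K_p = 12.13/3.1 = 3.91.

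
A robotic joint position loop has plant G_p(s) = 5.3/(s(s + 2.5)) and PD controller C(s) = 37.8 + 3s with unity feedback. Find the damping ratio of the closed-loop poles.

Forward path: (37.8 + 3s)·5.3/(s(s+2.5)). The closed-loop characteristic equation is s² + (2.5 + 5.3·3)s + 5.3·37.8 = 0.
That is s² + 18.4s + 200.3 = 0, so ω_n = 14.15 rad/s and ζ = 18.4/(2·14.15) = 0.65.

ζ = 0.65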